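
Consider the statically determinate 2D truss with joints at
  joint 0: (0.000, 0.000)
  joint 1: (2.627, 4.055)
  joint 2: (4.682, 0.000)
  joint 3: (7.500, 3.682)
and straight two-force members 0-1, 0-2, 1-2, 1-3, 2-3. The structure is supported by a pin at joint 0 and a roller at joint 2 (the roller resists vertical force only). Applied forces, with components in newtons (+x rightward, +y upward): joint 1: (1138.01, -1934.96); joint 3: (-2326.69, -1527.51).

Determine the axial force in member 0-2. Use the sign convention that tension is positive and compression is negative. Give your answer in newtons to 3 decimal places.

N=4 nodes, M=5 members, R=3 reactions → 2N=8, M+R=8
member 0 (0-1): L=4.8316, (cx,cy)=(0.5437,0.8393)
member 1 (0-2): L=4.6820, (cx,cy)=(1.0000,0.0000)
member 2 (1-2): L=4.5460, (cx,cy)=(0.4520,-0.8920)
member 3 (1-3): L=4.8873, (cx,cy)=(0.9971,-0.0763)
member 4 (2-3): L=4.6366, (cx,cy)=(0.6078,0.7941)
solve A·x = −loads:
  F[0-1] = -922.2791 N (compression)
  F[0-2] = -687.2234 N (compression)
  F[1-2] = -1207.6459 N (compression)
  F[1-3] = -1096.7535 N (compression)
  F[2-3] = -2028.9499 N (compression)
  Rx@0 = +1188.6800 N
  Ry@0 = +774.0414 N
  Ry@2 = +2688.4286 N

-687.223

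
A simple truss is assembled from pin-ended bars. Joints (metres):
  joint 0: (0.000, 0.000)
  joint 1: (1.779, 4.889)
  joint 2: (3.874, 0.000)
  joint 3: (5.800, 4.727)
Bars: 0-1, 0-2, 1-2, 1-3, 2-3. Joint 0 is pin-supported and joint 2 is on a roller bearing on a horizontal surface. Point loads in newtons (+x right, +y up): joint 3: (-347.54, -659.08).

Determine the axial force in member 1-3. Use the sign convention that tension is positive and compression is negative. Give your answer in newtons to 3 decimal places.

-77.787

N=4 nodes, M=5 members, R=3 reactions → 2N=8, M+R=8
member 0 (0-1): L=5.2026, (cx,cy)=(0.3419,0.9397)
member 1 (0-2): L=3.8740, (cx,cy)=(1.0000,0.0000)
member 2 (1-2): L=5.3190, (cx,cy)=(0.3939,-0.9192)
member 3 (1-3): L=4.0243, (cx,cy)=(0.9992,-0.0403)
member 4 (2-3): L=5.1043, (cx,cy)=(0.3773,0.9261)
solve A·x = −loads:
  F[0-1] = -102.5782 N (compression)
  F[0-2] = -312.4640 N (compression)
  F[1-2] = +108.2790 N (tension)
  F[1-3] = -77.7873 N (compression)
  F[2-3] = -715.0696 N (compression)
  Rx@0 = +347.5400 N
  Ry@0 = +96.3948 N
  Ry@2 = +562.6852 N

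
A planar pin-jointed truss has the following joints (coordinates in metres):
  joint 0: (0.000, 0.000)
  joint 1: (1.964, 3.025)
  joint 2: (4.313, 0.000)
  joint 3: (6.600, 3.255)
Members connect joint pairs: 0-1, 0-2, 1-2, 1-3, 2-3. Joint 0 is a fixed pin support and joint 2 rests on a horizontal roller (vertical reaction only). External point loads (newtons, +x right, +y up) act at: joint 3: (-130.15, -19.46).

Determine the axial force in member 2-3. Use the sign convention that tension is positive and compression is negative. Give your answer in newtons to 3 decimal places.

-16.466

N=4 nodes, M=5 members, R=3 reactions → 2N=8, M+R=8
member 0 (0-1): L=3.6066, (cx,cy)=(0.5445,0.8387)
member 1 (0-2): L=4.3130, (cx,cy)=(1.0000,0.0000)
member 2 (1-2): L=3.8299, (cx,cy)=(0.6133,-0.7898)
member 3 (1-3): L=4.6417, (cx,cy)=(0.9988,0.0496)
member 4 (2-3): L=3.9781, (cx,cy)=(0.5749,0.8182)
solve A·x = −loads:
  F[0-1] = -104.8072 N (compression)
  F[0-2] = -73.0773 N (compression)
  F[1-2] = +103.7153 N (tension)
  F[1-3] = -120.8324 N (compression)
  F[2-3] = -16.4657 N (compression)
  Rx@0 = +130.1500 N
  Ry@0 = +87.9048 N
  Ry@2 = -68.4448 N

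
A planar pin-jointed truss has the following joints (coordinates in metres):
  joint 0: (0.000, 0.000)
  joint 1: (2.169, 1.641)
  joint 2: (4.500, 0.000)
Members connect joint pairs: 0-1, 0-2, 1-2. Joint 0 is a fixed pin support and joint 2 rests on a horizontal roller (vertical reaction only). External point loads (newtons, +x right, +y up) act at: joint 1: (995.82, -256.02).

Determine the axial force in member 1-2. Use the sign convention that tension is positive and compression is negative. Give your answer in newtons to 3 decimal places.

N=3 nodes, M=3 members, R=3 reactions → 2N=6, M+R=6
member 0 (0-1): L=2.7198, (cx,cy)=(0.7975,0.6033)
member 1 (0-2): L=4.5000, (cx,cy)=(1.0000,0.0000)
member 2 (1-2): L=2.8507, (cx,cy)=(0.8177,-0.5756)
solve A·x = −loads:
  F[0-1] = +382.0748 N (tension)
  F[0-2] = +691.1237 N (tension)
  F[1-2] = -845.2083 N (compression)
  Rx@0 = -995.8200 N
  Ry@0 = -230.5240 N
  Ry@2 = +486.5440 N

-845.208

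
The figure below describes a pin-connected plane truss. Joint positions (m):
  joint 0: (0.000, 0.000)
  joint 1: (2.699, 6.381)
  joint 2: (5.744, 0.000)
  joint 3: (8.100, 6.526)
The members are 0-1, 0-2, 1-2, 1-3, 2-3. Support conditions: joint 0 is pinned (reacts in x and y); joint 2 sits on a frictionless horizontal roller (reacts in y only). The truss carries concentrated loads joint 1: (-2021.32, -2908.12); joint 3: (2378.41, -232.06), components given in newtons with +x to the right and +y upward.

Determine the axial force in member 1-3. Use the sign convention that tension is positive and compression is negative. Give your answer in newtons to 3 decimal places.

2487.181

N=4 nodes, M=5 members, R=3 reactions → 2N=8, M+R=8
member 0 (0-1): L=6.9283, (cx,cy)=(0.3896,0.9210)
member 1 (0-2): L=5.7440, (cx,cy)=(1.0000,0.0000)
member 2 (1-2): L=7.0703, (cx,cy)=(0.4307,-0.9025)
member 3 (1-3): L=5.4029, (cx,cy)=(0.9996,0.0268)
member 4 (2-3): L=6.9383, (cx,cy)=(0.3396,0.9406)
solve A·x = −loads:
  F[0-1] = -1074.6283 N (compression)
  F[0-2] = +775.7221 N (tension)
  F[1-2] = -2051.6590 N (compression)
  F[1-3] = +2487.1811 N (tension)
  F[2-3] = -317.6852 N (compression)
  Rx@0 = -357.0900 N
  Ry@0 = +989.7339 N
  Ry@2 = +2150.4461 N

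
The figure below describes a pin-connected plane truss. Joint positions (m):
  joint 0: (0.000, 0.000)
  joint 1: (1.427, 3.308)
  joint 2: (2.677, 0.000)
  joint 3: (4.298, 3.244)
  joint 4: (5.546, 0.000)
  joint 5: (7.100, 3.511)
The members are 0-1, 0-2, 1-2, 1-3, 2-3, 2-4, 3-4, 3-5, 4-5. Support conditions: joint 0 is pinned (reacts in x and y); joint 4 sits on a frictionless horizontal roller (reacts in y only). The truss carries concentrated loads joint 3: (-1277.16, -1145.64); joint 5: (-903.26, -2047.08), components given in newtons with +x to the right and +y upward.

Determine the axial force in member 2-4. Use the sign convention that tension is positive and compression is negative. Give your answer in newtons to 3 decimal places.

N=6 nodes, M=9 members, R=3 reactions → 2N=12, M+R=12
member 0 (0-1): L=3.6027, (cx,cy)=(0.3961,0.9182)
member 1 (0-2): L=2.6770, (cx,cy)=(1.0000,0.0000)
member 2 (1-2): L=3.5363, (cx,cy)=(0.3535,-0.9354)
member 3 (1-3): L=2.8717, (cx,cy)=(0.9998,-0.0223)
member 4 (2-3): L=3.6265, (cx,cy)=(0.4470,0.8945)
member 5 (2-4): L=2.8690, (cx,cy)=(1.0000,0.0000)
member 6 (3-4): L=3.4758, (cx,cy)=(0.3591,-0.9333)
member 7 (3-5): L=2.8147, (cx,cy)=(0.9955,0.0949)
member 8 (4-5): L=3.8395, (cx,cy)=(0.4047,0.9144)
solve A·x = −loads:
  F[0-1] = -1092.4244 N (compression)
  F[0-2] = -1747.7154 N (compression)
  F[1-2] = +1091.8068 N (tension)
  F[1-3] = -818.8372 N (compression)
  F[2-3] = -1141.7331 N (compression)
  F[2-4] = -851.4395 N (compression)
  F[3-4] = -152.4539 N (compression)
  F[3-5] = +2.9323 N (tension)
  F[4-5] = -2238.9363 N (compression)
  Rx@0 = +2180.4200 N
  Ry@0 = +1003.0742 N
  Ry@4 = +2189.6458 N

-851.439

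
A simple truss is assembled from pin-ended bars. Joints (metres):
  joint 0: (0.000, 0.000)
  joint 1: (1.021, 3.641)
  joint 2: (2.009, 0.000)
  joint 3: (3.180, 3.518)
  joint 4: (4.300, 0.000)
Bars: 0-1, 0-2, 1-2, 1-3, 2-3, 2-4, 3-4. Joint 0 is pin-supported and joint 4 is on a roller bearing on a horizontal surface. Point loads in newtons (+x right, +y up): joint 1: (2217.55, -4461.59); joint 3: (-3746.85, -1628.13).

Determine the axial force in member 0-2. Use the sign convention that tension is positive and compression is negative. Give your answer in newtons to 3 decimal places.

-123.275

N=5 nodes, M=7 members, R=3 reactions → 2N=10, M+R=10
member 0 (0-1): L=3.7814, (cx,cy)=(0.2700,0.9629)
member 1 (0-2): L=2.0090, (cx,cy)=(1.0000,0.0000)
member 2 (1-2): L=3.7727, (cx,cy)=(0.2619,-0.9651)
member 3 (1-3): L=2.1625, (cx,cy)=(0.9984,-0.0569)
member 4 (2-3): L=3.7078, (cx,cy)=(0.3158,0.9488)
member 5 (2-4): L=2.2910, (cx,cy)=(1.0000,0.0000)
member 6 (3-4): L=3.6920, (cx,cy)=(0.3034,-0.9529)
solve A·x = −loads:
  F[0-1] = -5207.4482 N (compression)
  F[0-2] = -123.2752 N (compression)
  F[1-2] = +798.6799 N (tension)
  F[1-3] = -3838.9508 N (compression)
  F[2-3] = -812.3849 N (compression)
  F[2-4] = +342.4560 N (tension)
  F[3-4] = -1128.8758 N (compression)
  Rx@0 = +1529.3000 N
  Ry@0 = +5014.0414 N
  Ry@4 = +1075.6786 N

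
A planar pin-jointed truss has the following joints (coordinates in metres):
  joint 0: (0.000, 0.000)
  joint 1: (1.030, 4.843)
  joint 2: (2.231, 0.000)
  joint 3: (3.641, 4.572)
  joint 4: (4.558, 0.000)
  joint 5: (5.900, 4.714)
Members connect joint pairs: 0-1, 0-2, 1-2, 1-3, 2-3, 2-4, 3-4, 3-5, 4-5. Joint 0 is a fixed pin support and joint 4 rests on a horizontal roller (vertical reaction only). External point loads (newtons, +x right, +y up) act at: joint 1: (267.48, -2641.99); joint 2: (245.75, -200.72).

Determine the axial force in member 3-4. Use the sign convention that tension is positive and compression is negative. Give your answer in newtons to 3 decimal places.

-998.985

N=6 nodes, M=9 members, R=3 reactions → 2N=12, M+R=12
member 0 (0-1): L=4.9513, (cx,cy)=(0.2080,0.9781)
member 1 (0-2): L=2.2310, (cx,cy)=(1.0000,0.0000)
member 2 (1-2): L=4.9897, (cx,cy)=(0.2407,-0.9706)
member 3 (1-3): L=2.6250, (cx,cy)=(0.9947,-0.1032)
member 4 (2-3): L=4.7845, (cx,cy)=(0.2947,0.9556)
member 5 (2-4): L=2.3270, (cx,cy)=(1.0000,0.0000)
member 6 (3-4): L=4.6631, (cx,cy)=(0.1967,-0.9805)
member 7 (3-5): L=2.2635, (cx,cy)=(0.9980,0.0627)
member 8 (4-5): L=4.9013, (cx,cy)=(0.2738,0.9618)
solve A·x = −loads:
  F[0-1] = -1904.9046 N (compression)
  F[0-2] = +909.4986 N (tension)
  F[1-2] = -750.6905 N (compression)
  F[1-3] = -485.6553 N (compression)
  F[2-3] = +972.5317 N (tension)
  F[2-4] = +196.4526 N (tension)
  F[3-4] = -998.9851 N (compression)
  F[3-5] = -0.0000 N (compression)
  F[4-5] = +0.0000 N (tension)
  Rx@0 = -513.2300 N
  Ry@0 = +1863.2318 N
  Ry@4 = +979.4782 N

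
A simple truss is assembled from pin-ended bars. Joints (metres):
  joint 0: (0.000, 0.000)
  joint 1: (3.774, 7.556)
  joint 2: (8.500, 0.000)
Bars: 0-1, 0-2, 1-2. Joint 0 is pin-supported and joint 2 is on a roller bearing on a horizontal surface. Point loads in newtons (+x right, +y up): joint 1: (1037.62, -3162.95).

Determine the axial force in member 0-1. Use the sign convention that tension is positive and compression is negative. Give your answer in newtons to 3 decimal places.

N=3 nodes, M=3 members, R=3 reactions → 2N=6, M+R=6
member 0 (0-1): L=8.4461, (cx,cy)=(0.4468,0.8946)
member 1 (0-2): L=8.5000, (cx,cy)=(1.0000,0.0000)
member 2 (1-2): L=8.9123, (cx,cy)=(0.5303,-0.8478)
solve A·x = −loads:
  F[0-1] = -934.7212 N (compression)
  F[0-2] = +1455.2859 N (tension)
  F[1-2] = -2744.3657 N (compression)
  Rx@0 = -1037.6200 N
  Ry@0 = +836.2171 N
  Ry@2 = +2326.7329 N

-934.721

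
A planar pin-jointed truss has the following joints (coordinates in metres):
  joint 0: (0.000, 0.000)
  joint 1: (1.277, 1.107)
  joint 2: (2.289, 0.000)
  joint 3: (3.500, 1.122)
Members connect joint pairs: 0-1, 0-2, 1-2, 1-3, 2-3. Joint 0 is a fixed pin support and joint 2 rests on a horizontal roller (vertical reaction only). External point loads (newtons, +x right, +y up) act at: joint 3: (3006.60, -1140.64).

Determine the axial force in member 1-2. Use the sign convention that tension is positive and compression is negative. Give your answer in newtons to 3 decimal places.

-2775.358

N=4 nodes, M=5 members, R=3 reactions → 2N=8, M+R=8
member 0 (0-1): L=1.6900, (cx,cy)=(0.7556,0.6550)
member 1 (0-2): L=2.2890, (cx,cy)=(1.0000,0.0000)
member 2 (1-2): L=1.4999, (cx,cy)=(0.6747,-0.7381)
member 3 (1-3): L=2.2231, (cx,cy)=(1.0000,0.0067)
member 4 (2-3): L=1.6509, (cx,cy)=(0.7335,0.6796)
solve A·x = −loads:
  F[0-1] = +3171.2041 N (tension)
  F[0-2] = +610.4034 N (tension)
  F[1-2] = -2775.3584 N (compression)
  F[1-3] = +4268.9050 N (tension)
  F[2-3] = -1720.6884 N (compression)
  Rx@0 = -3006.6000 N
  Ry@0 = -2077.2041 N
  Ry@2 = +3217.8441 N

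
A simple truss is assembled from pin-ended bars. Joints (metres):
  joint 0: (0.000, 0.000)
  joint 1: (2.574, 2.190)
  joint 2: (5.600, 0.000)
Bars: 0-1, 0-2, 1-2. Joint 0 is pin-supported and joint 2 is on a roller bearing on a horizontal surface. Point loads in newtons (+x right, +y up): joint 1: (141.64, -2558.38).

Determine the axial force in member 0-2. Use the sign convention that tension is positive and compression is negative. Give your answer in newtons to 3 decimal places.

N=3 nodes, M=3 members, R=3 reactions → 2N=6, M+R=6
member 0 (0-1): L=3.3796, (cx,cy)=(0.7616,0.6480)
member 1 (0-2): L=5.6000, (cx,cy)=(1.0000,0.0000)
member 2 (1-2): L=3.7353, (cx,cy)=(0.8101,-0.5863)
solve A·x = −loads:
  F[0-1] = -2047.8842 N (compression)
  F[0-2] = +1701.3753 N (tension)
  F[1-2] = -2100.2042 N (compression)
  Rx@0 = -141.6400 N
  Ry@0 = +1327.0475 N
  Ry@2 = +1231.3324 N

1701.375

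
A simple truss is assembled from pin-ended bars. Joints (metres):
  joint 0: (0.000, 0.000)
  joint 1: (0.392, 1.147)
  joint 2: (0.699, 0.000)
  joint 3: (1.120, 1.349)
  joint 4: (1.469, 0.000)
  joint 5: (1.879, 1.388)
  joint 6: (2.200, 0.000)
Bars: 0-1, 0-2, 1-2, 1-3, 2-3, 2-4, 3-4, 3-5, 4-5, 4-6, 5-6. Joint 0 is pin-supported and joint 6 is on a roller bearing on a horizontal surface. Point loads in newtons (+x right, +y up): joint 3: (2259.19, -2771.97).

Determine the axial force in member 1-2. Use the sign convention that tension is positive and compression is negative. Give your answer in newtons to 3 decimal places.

-21.378

N=7 nodes, M=11 members, R=3 reactions → 2N=14, M+R=14
member 0 (0-1): L=1.2121, (cx,cy)=(0.3234,0.9463)
member 1 (0-2): L=0.6990, (cx,cy)=(1.0000,0.0000)
member 2 (1-2): L=1.1874, (cx,cy)=(0.2586,-0.9660)
member 3 (1-3): L=0.7555, (cx,cy)=(0.9636,0.2674)
member 4 (2-3): L=1.4132, (cx,cy)=(0.2979,0.9546)
member 5 (2-4): L=0.7700, (cx,cy)=(1.0000,0.0000)
member 6 (3-4): L=1.3934, (cx,cy)=(0.2505,-0.9681)
member 7 (3-5): L=0.7600, (cx,cy)=(0.9987,0.0513)
member 8 (4-5): L=1.4473, (cx,cy)=(0.2833,0.9590)
member 9 (4-6): L=0.7310, (cx,cy)=(1.0000,0.0000)
member 10 (5-6): L=1.4246, (cx,cy)=(0.2253,-0.9743)
solve A·x = −loads:
  F[0-1] = +25.9008 N (tension)
  F[0-2] = +2250.8138 N (tension)
  F[1-2] = -21.3780 N (compression)
  F[1-3] = +14.4289 N (tension)
  F[2-3] = +21.6334 N (tension)
  F[2-4] = +2238.8416 N (tension)
  F[3-4] = -2967.9218 N (compression)
  F[3-5] = -1497.4569 N (compression)
  F[4-5] = +2996.0561 N (tension)
  F[4-6] = +646.7361 N (tension)
  F[5-6] = -2870.2896 N (compression)
  Rx@0 = -2259.1900 N
  Ry@0 = -24.5090 N
  Ry@6 = +2796.4790 N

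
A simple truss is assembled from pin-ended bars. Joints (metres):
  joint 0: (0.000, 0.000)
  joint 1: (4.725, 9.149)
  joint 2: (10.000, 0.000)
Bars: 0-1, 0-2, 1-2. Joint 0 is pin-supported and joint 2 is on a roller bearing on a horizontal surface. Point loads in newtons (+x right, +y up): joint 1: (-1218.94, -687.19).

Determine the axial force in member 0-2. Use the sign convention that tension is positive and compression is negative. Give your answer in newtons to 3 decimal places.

N=3 nodes, M=3 members, R=3 reactions → 2N=6, M+R=6
member 0 (0-1): L=10.2971, (cx,cy)=(0.4589,0.8885)
member 1 (0-2): L=10.0000, (cx,cy)=(1.0000,0.0000)
member 2 (1-2): L=10.5608, (cx,cy)=(0.4995,-0.8663)
solve A·x = −loads:
  F[0-1] = -1663.1329 N (compression)
  F[0-2] = -455.7815 N (compression)
  F[1-2] = +912.4935 N (tension)
  Rx@0 = +1218.9400 N
  Ry@0 = +1477.7009 N
  Ry@2 = -790.5109 N

-455.782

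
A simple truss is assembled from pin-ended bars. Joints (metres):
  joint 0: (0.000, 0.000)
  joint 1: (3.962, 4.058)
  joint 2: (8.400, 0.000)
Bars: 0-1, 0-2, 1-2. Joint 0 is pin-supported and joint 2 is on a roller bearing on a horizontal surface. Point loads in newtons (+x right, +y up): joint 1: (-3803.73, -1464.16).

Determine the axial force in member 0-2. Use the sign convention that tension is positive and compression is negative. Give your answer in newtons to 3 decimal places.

-1254.373

N=3 nodes, M=3 members, R=3 reactions → 2N=6, M+R=6
member 0 (0-1): L=5.6714, (cx,cy)=(0.6986,0.7155)
member 1 (0-2): L=8.4000, (cx,cy)=(1.0000,0.0000)
member 2 (1-2): L=6.0136, (cx,cy)=(0.7380,-0.6748)
solve A·x = −loads:
  F[0-1] = -3649.2756 N (compression)
  F[0-2] = -1254.3730 N (compression)
  F[1-2] = +1699.7024 N (tension)
  Rx@0 = +3803.7300 N
  Ry@0 = +2611.1284 N
  Ry@2 = -1146.9684 N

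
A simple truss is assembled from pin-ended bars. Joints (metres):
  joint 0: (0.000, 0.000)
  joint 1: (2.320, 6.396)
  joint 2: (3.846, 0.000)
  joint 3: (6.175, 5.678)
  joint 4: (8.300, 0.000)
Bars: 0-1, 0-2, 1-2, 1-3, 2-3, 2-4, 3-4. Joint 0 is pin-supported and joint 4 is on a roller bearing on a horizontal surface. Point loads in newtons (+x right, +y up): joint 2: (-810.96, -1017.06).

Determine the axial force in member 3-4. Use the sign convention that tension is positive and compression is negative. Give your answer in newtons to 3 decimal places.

N=5 nodes, M=7 members, R=3 reactions → 2N=10, M+R=10
member 0 (0-1): L=6.8038, (cx,cy)=(0.3410,0.9401)
member 1 (0-2): L=3.8460, (cx,cy)=(1.0000,0.0000)
member 2 (1-2): L=6.5755, (cx,cy)=(0.2321,-0.9727)
member 3 (1-3): L=3.9213, (cx,cy)=(0.9831,-0.1831)
member 4 (2-3): L=6.1371, (cx,cy)=(0.3795,0.9252)
member 5 (2-4): L=4.4540, (cx,cy)=(1.0000,0.0000)
member 6 (3-4): L=6.0626, (cx,cy)=(0.3505,-0.9366)
solve A·x = −loads:
  F[0-1] = -580.5766 N (compression)
  F[0-2] = -612.9905 N (compression)
  F[1-2] = +626.8634 N (tension)
  F[1-3] = -349.3537 N (compression)
  F[2-3] = +440.2441 N (tension)
  F[2-4] = +176.3767 N (tension)
  F[3-4] = -503.2021 N (compression)
  Rx@0 = +810.9600 N
  Ry@0 = +545.7814 N
  Ry@4 = +471.2786 N

-503.202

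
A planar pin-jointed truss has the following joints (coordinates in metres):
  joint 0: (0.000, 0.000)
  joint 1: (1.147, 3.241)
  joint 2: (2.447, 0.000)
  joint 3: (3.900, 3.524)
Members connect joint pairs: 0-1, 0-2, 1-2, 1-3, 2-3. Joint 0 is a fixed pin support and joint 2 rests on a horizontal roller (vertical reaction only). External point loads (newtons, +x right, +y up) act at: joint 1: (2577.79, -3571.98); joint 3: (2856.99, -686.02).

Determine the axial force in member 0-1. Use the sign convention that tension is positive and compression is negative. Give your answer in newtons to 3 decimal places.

6405.351

N=4 nodes, M=5 members, R=3 reactions → 2N=8, M+R=8
member 0 (0-1): L=3.4380, (cx,cy)=(0.3336,0.9427)
member 1 (0-2): L=2.4470, (cx,cy)=(1.0000,0.0000)
member 2 (1-2): L=3.4920, (cx,cy)=(0.3723,-0.9281)
member 3 (1-3): L=2.7675, (cx,cy)=(0.9948,0.1023)
member 4 (2-3): L=3.8118, (cx,cy)=(0.3812,0.9245)
solve A·x = −loads:
  F[0-1] = +6405.3506 N (tension)
  F[0-2] = +3297.7861 N (tension)
  F[1-2] = -9991.4647 N (compression)
  F[1-3] = +3296.0972 N (tension)
  F[2-3] = -1106.6241 N (compression)
  Rx@0 = -5434.7800 N
  Ry@0 = -6038.3585 N
  Ry@2 = +10296.3585 N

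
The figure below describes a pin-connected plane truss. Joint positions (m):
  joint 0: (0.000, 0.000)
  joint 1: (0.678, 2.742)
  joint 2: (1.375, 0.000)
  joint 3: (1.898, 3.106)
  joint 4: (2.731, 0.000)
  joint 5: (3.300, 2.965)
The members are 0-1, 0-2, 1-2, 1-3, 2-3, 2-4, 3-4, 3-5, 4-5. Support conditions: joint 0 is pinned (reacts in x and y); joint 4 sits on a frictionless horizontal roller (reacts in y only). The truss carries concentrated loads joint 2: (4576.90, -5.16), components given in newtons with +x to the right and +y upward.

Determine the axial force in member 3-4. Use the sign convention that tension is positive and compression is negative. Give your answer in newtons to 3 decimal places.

N=6 nodes, M=9 members, R=3 reactions → 2N=12, M+R=12
member 0 (0-1): L=2.8246, (cx,cy)=(0.2400,0.9708)
member 1 (0-2): L=1.3750, (cx,cy)=(1.0000,0.0000)
member 2 (1-2): L=2.8292, (cx,cy)=(0.2464,-0.9692)
member 3 (1-3): L=1.2731, (cx,cy)=(0.9583,0.2859)
member 4 (2-3): L=3.1497, (cx,cy)=(0.1660,0.9861)
member 5 (2-4): L=1.3560, (cx,cy)=(1.0000,0.0000)
member 6 (3-4): L=3.2158, (cx,cy)=(0.2590,-0.9659)
member 7 (3-5): L=1.4091, (cx,cy)=(0.9950,-0.1001)
member 8 (4-5): L=3.0191, (cx,cy)=(0.1885,0.9821)
solve A·x = −loads:
  F[0-1] = -2.6392 N (compression)
  F[0-2] = +4577.5335 N (tension)
  F[1-2] = +2.2759 N (tension)
  F[1-3] = -1.2462 N (compression)
  F[2-3] = +2.9958 N (tension)
  F[2-4] = +0.6967 N (tension)
  F[3-4] = -2.6898 N (compression)
  F[3-5] = -0.0000 N (compression)
  F[4-5] = +0.0000 N (tension)
  Rx@0 = -4576.9000 N
  Ry@0 = +2.5621 N
  Ry@4 = +2.5979 N

-2.690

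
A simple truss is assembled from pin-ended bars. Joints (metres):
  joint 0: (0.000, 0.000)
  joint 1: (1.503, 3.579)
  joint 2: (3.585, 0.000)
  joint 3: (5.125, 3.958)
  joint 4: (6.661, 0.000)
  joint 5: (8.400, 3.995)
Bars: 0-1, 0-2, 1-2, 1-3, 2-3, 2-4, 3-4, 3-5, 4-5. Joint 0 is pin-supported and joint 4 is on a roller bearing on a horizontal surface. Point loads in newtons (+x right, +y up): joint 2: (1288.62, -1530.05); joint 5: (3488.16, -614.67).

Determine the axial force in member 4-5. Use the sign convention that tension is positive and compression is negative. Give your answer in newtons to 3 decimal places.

N=6 nodes, M=9 members, R=3 reactions → 2N=12, M+R=12
member 0 (0-1): L=3.8818, (cx,cy)=(0.3872,0.9220)
member 1 (0-2): L=3.5850, (cx,cy)=(1.0000,0.0000)
member 2 (1-2): L=4.1405, (cx,cy)=(0.5028,-0.8644)
member 3 (1-3): L=3.6418, (cx,cy)=(0.9946,0.1041)
member 4 (2-3): L=4.2470, (cx,cy)=(0.3626,0.9319)
member 5 (2-4): L=3.0760, (cx,cy)=(1.0000,0.0000)
member 6 (3-4): L=4.2456, (cx,cy)=(0.3618,-0.9323)
member 7 (3-5): L=3.2752, (cx,cy)=(0.9999,0.0113)
member 8 (4-5): L=4.3571, (cx,cy)=(0.3991,0.9169)
solve A·x = −loads:
  F[0-1] = +1676.7547 N (tension)
  F[0-2] = +4127.5522 N (tension)
  F[1-2] = -1611.8145 N (compression)
  F[1-3] = +1467.6733 N (tension)
  F[2-3] = +3136.7533 N (tension)
  F[2-4] = +891.0528 N (tension)
  F[3-4] = -3253.7834 N (compression)
  F[3-5] = +3774.5244 N (tension)
  F[4-5] = -716.8850 N (compression)
  Rx@0 = -4776.7800 N
  Ry@0 = -1545.9656 N
  Ry@4 = +3690.6856 N

-716.885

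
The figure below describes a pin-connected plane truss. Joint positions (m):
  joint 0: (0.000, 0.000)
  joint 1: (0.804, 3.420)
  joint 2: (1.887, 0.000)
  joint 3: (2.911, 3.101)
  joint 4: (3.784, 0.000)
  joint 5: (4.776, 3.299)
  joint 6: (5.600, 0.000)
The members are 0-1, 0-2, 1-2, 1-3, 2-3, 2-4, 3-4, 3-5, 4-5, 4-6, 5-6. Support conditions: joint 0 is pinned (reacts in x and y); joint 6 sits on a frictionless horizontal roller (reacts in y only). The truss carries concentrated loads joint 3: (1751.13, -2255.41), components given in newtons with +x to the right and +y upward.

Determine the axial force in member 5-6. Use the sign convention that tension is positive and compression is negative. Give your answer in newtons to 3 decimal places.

-2207.907

N=7 nodes, M=11 members, R=3 reactions → 2N=14, M+R=14
member 0 (0-1): L=3.5132, (cx,cy)=(0.2288,0.9735)
member 1 (0-2): L=1.8870, (cx,cy)=(1.0000,0.0000)
member 2 (1-2): L=3.5874, (cx,cy)=(0.3019,-0.9533)
member 3 (1-3): L=2.1310, (cx,cy)=(0.9887,-0.1497)
member 4 (2-3): L=3.2657, (cx,cy)=(0.3136,0.9496)
member 5 (2-4): L=1.8970, (cx,cy)=(1.0000,0.0000)
member 6 (3-4): L=3.2215, (cx,cy)=(0.2710,-0.9626)
member 7 (3-5): L=1.8755, (cx,cy)=(0.9944,0.1056)
member 8 (4-5): L=3.4449, (cx,cy)=(0.2880,0.9576)
member 9 (4-6): L=1.8160, (cx,cy)=(1.0000,0.0000)
member 10 (5-6): L=3.4003, (cx,cy)=(0.2423,-0.9702)
solve A·x = −loads:
  F[0-1] = -116.4004 N (compression)
  F[0-2] = +1777.7681 N (tension)
  F[1-2] = +129.2857 N (tension)
  F[1-3] = -66.4167 N (compression)
  F[2-3] = -129.7996 N (compression)
  F[2-4] = +1857.4987 N (tension)
  F[3-4] = -2359.7080 N (compression)
  F[3-5] = -1224.8907 N (compression)
  F[4-5] = +2371.8813 N (tension)
  F[4-6] = +535.0377 N (tension)
  F[5-6] = -2207.9067 N (compression)
  Rx@0 = -1751.1300 N
  Ry@0 = +113.3113 N
  Ry@6 = +2142.0987 N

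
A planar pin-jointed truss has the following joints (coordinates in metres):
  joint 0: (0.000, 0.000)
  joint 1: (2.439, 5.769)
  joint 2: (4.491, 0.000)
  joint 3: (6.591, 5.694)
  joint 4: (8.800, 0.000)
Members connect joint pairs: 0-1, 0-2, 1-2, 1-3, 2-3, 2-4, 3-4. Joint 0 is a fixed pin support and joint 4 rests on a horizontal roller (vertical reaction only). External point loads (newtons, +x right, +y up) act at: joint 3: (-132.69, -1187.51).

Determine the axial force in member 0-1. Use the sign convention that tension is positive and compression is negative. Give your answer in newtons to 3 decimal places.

-416.852

N=5 nodes, M=7 members, R=3 reactions → 2N=10, M+R=10
member 0 (0-1): L=6.2634, (cx,cy)=(0.3894,0.9211)
member 1 (0-2): L=4.4910, (cx,cy)=(1.0000,0.0000)
member 2 (1-2): L=6.1231, (cx,cy)=(0.3351,-0.9422)
member 3 (1-3): L=4.1527, (cx,cy)=(0.9998,-0.0181)
member 4 (2-3): L=6.0689, (cx,cy)=(0.3460,0.9382)
member 5 (2-4): L=4.3090, (cx,cy)=(1.0000,0.0000)
member 6 (3-4): L=6.1075, (cx,cy)=(0.3617,-0.9323)
solve A·x = −loads:
  F[0-1] = -416.8521 N (compression)
  F[0-2] = +29.6345 N (tension)
  F[1-2] = +413.2811 N (tension)
  F[1-3] = -300.8747 N (compression)
  F[2-3] = -415.0204 N (compression)
  F[2-4] = +311.7435 N (tension)
  F[3-4] = -861.9137 N (compression)
  Rx@0 = +132.6900 N
  Ry@0 = +383.9485 N
  Ry@4 = +803.5615 N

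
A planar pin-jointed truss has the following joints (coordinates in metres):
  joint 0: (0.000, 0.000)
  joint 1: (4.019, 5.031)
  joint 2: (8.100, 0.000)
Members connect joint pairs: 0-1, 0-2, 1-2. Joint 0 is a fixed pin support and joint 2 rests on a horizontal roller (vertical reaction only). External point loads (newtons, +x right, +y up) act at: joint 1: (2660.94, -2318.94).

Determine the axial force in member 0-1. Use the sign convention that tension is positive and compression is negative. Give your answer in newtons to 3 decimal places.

N=3 nodes, M=3 members, R=3 reactions → 2N=6, M+R=6
member 0 (0-1): L=6.4392, (cx,cy)=(0.6241,0.7813)
member 1 (0-2): L=8.1000, (cx,cy)=(1.0000,0.0000)
member 2 (1-2): L=6.4781, (cx,cy)=(0.6300,-0.7766)
solve A·x = −loads:
  F[0-1] = +619.9789 N (tension)
  F[0-2] = +2273.9829 N (tension)
  F[1-2] = -3609.6651 N (compression)
  Rx@0 = -2660.9400 N
  Ry@0 = -484.3944 N
  Ry@2 = +2803.3344 N

619.979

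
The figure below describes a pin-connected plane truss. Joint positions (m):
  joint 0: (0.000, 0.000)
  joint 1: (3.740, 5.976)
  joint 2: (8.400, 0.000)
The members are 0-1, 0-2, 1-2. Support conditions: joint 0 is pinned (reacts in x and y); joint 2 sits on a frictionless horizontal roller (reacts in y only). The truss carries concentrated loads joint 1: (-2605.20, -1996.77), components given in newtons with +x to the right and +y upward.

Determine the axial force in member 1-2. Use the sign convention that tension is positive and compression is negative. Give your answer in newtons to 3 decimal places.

1222.920

N=3 nodes, M=3 members, R=3 reactions → 2N=6, M+R=6
member 0 (0-1): L=7.0498, (cx,cy)=(0.5305,0.8477)
member 1 (0-2): L=8.4000, (cx,cy)=(1.0000,0.0000)
member 2 (1-2): L=7.5781, (cx,cy)=(0.6149,-0.7886)
solve A·x = −loads:
  F[0-1] = -3493.2377 N (compression)
  F[0-2] = -752.0064 N (compression)
  F[1-2] = +1222.9203 N (tension)
  Rx@0 = +2605.2000 N
  Ry@0 = +2961.1456 N
  Ry@2 = -964.3756 N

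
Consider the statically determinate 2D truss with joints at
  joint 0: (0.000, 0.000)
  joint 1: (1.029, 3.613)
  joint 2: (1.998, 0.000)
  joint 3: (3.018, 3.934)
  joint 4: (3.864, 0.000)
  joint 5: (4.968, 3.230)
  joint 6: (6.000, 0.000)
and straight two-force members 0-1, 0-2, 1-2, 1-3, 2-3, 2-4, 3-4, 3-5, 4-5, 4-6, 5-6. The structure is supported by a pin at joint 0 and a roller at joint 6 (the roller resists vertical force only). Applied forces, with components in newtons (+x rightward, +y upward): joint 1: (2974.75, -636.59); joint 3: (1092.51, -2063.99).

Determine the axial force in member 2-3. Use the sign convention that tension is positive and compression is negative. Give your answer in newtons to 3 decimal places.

2007.355

N=7 nodes, M=11 members, R=3 reactions → 2N=14, M+R=14
member 0 (0-1): L=3.7567, (cx,cy)=(0.2739,0.9618)
member 1 (0-2): L=1.9980, (cx,cy)=(1.0000,0.0000)
member 2 (1-2): L=3.7407, (cx,cy)=(0.2590,-0.9659)
member 3 (1-3): L=2.0147, (cx,cy)=(0.9872,0.1593)
member 4 (2-3): L=4.0641, (cx,cy)=(0.2510,0.9680)
member 5 (2-4): L=1.8660, (cx,cy)=(1.0000,0.0000)
member 6 (3-4): L=4.0239, (cx,cy)=(0.2102,-0.9776)
member 7 (3-5): L=2.0732, (cx,cy)=(0.9406,-0.3396)
member 8 (4-5): L=3.4135, (cx,cy)=(0.3234,0.9463)
member 9 (4-6): L=2.1360, (cx,cy)=(1.0000,0.0000)
member 10 (5-6): L=3.3909, (cx,cy)=(0.3043,-0.9526)
solve A·x = −loads:
  F[0-1] = +992.3527 N (tension)
  F[0-2] = +3795.4423 N (tension)
  F[1-2] = -2011.7752 N (compression)
  F[1-3] = -2210.0260 N (compression)
  F[2-3] = +2007.3551 N (tension)
  F[2-4] = +2770.5007 N (tension)
  F[3-4] = -2944.0174 N (compression)
  F[3-5] = -2287.4674 N (compression)
  F[4-5] = +3041.6969 N (tension)
  F[4-6] = +1167.7830 N (tension)
  F[5-6] = -3837.0034 N (compression)
  Rx@0 = -4067.2600 N
  Ry@0 = -954.3998 N
  Ry@6 = +3654.9798 N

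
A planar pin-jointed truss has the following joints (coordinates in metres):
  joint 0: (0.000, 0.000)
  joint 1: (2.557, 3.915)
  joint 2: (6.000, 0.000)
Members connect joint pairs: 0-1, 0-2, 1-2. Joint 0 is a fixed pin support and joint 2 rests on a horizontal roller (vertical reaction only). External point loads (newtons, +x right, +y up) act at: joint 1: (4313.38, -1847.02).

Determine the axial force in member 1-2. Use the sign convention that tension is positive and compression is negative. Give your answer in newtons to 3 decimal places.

-4796.257

N=3 nodes, M=3 members, R=3 reactions → 2N=6, M+R=6
member 0 (0-1): L=4.6761, (cx,cy)=(0.5468,0.8372)
member 1 (0-2): L=6.0000, (cx,cy)=(1.0000,0.0000)
member 2 (1-2): L=5.2136, (cx,cy)=(0.6604,-0.7509)
solve A·x = −loads:
  F[0-1] = +2095.6826 N (tension)
  F[0-2] = +3167.4007 N (tension)
  F[1-2] = -4796.2574 N (compression)
  Rx@0 = -4313.3800 N
  Ry@0 = -1754.5988 N
  Ry@2 = +3601.6188 N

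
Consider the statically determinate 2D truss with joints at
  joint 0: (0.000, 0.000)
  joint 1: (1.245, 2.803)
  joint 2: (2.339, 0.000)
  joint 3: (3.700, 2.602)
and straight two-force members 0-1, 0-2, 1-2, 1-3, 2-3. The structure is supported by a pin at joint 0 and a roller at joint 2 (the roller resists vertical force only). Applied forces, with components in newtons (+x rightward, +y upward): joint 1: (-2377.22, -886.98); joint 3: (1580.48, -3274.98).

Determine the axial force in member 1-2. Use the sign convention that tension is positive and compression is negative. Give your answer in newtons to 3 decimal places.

N=4 nodes, M=5 members, R=3 reactions → 2N=8, M+R=8
member 0 (0-1): L=3.0671, (cx,cy)=(0.4059,0.9139)
member 1 (0-2): L=2.3390, (cx,cy)=(1.0000,0.0000)
member 2 (1-2): L=3.0089, (cx,cy)=(0.3636,-0.9316)
member 3 (1-3): L=2.4632, (cx,cy)=(0.9967,-0.0816)
member 4 (2-3): L=2.9364, (cx,cy)=(0.4635,0.8861)
solve A·x = −loads:
  F[0-1] = +437.8471 N (tension)
  F[0-2] = -974.4738 N (compression)
  F[1-2] = -1659.2658 N (compression)
  F[1-3] = +3168.8051 N (tension)
  F[2-3] = -3404.1163 N (compression)
  Rx@0 = +796.7400 N
  Ry@0 = -400.1509 N
  Ry@2 = +4562.1109 N

-1659.266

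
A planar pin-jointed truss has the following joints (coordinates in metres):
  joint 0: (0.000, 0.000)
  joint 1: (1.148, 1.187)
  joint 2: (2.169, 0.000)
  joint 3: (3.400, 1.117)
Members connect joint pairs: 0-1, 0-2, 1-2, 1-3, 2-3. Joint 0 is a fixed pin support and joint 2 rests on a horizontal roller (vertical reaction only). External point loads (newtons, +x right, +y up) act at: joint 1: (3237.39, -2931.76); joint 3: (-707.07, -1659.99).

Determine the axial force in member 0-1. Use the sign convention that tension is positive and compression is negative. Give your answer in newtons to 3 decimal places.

N=4 nodes, M=5 members, R=3 reactions → 2N=8, M+R=8
member 0 (0-1): L=1.6513, (cx,cy)=(0.6952,0.7188)
member 1 (0-2): L=2.1690, (cx,cy)=(1.0000,0.0000)
member 2 (1-2): L=1.5657, (cx,cy)=(0.6521,-0.7581)
member 3 (1-3): L=2.2531, (cx,cy)=(0.9995,-0.0311)
member 4 (2-3): L=1.6622, (cx,cy)=(0.7406,0.6720)
solve A·x = −loads:
  F[0-1] = +1348.9108 N (tension)
  F[0-2] = +1592.5579 N (tension)
  F[1-2] = -5190.5597 N (compression)
  F[1-3] = +1085.6880 N (tension)
  F[2-3] = -2420.0871 N (compression)
  Rx@0 = -2530.3200 N
  Ry@0 = -969.6199 N
  Ry@2 = +5561.3699 N

1348.911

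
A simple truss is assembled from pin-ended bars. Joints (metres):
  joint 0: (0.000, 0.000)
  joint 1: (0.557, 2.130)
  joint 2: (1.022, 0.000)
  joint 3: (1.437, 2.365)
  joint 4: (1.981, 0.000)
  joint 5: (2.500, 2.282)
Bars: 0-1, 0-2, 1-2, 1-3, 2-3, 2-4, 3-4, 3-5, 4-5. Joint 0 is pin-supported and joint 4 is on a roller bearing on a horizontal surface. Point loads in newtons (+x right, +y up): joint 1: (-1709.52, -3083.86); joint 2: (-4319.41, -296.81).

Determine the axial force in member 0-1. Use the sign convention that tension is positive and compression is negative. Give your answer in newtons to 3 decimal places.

N=6 nodes, M=9 members, R=3 reactions → 2N=12, M+R=12
member 0 (0-1): L=2.2016, (cx,cy)=(0.2530,0.9675)
member 1 (0-2): L=1.0220, (cx,cy)=(1.0000,0.0000)
member 2 (1-2): L=2.1802, (cx,cy)=(0.2133,-0.9770)
member 3 (1-3): L=0.9108, (cx,cy)=(0.9661,0.2580)
member 4 (2-3): L=2.4011, (cx,cy)=(0.1728,0.9850)
member 5 (2-4): L=0.9590, (cx,cy)=(1.0000,0.0000)
member 6 (3-4): L=2.4268, (cx,cy)=(0.2242,-0.9746)
member 7 (3-5): L=1.0662, (cx,cy)=(0.9970,-0.0778)
member 8 (4-5): L=2.3403, (cx,cy)=(0.2218,0.9751)
solve A·x = −loads:
  F[0-1] = -4339.7359 N (compression)
  F[0-2] = -4930.9983 N (compression)
  F[1-2] = +1236.0554 N (tension)
  F[1-3] = +360.1477 N (tension)
  F[2-3] = -924.7197 N (compression)
  F[2-4] = -188.1306 N (compression)
  F[3-4] = +839.2419 N (tension)
  F[3-5] = -0.0000 N (compression)
  F[4-5] = +0.0000 N (tension)
  Rx@0 = +6028.9300 N
  Ry@0 = +4198.5538 N
  Ry@4 = -817.8838 N

-4339.736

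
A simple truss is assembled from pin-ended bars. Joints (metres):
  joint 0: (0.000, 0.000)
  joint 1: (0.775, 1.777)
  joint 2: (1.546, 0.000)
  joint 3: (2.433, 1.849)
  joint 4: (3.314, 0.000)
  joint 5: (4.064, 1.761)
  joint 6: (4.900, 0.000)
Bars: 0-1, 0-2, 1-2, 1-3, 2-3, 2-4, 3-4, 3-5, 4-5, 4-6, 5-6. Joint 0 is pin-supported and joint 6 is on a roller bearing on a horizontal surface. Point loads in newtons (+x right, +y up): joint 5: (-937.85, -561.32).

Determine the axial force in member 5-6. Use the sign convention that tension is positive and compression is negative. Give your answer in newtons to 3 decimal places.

N=7 nodes, M=11 members, R=3 reactions → 2N=14, M+R=14
member 0 (0-1): L=1.9386, (cx,cy)=(0.3998,0.9166)
member 1 (0-2): L=1.5460, (cx,cy)=(1.0000,0.0000)
member 2 (1-2): L=1.9371, (cx,cy)=(0.3980,-0.9174)
member 3 (1-3): L=1.6596, (cx,cy)=(0.9991,0.0434)
member 4 (2-3): L=2.0507, (cx,cy)=(0.4325,0.9016)
member 5 (2-4): L=1.7680, (cx,cy)=(1.0000,0.0000)
member 6 (3-4): L=2.0482, (cx,cy)=(0.4301,-0.9028)
member 7 (3-5): L=1.6334, (cx,cy)=(0.9985,-0.0539)
member 8 (4-5): L=1.9141, (cx,cy)=(0.3918,0.9200)
member 9 (4-6): L=1.5860, (cx,cy)=(1.0000,0.0000)
member 10 (5-6): L=1.9494, (cx,cy)=(0.4289,-0.9034)
solve A·x = −loads:
  F[0-1] = -472.1920 N (compression)
  F[0-2] = -749.0850 N (compression)
  F[1-2] = +454.3079 N (tension)
  F[1-3] = -369.9404 N (compression)
  F[2-3] = -462.2448 N (compression)
  F[2-4] = -368.3255 N (compression)
  F[3-4] = +527.0272 N (tension)
  F[3-5] = -797.3791 N (compression)
  F[4-5] = -517.1325 N (compression)
  F[4-6] = +61.0029 N (tension)
  F[5-6] = -142.2450 N (compression)
  Rx@0 = +937.8500 N
  Ry@0 = +432.8199 N
  Ry@6 = +128.5001 N

-142.245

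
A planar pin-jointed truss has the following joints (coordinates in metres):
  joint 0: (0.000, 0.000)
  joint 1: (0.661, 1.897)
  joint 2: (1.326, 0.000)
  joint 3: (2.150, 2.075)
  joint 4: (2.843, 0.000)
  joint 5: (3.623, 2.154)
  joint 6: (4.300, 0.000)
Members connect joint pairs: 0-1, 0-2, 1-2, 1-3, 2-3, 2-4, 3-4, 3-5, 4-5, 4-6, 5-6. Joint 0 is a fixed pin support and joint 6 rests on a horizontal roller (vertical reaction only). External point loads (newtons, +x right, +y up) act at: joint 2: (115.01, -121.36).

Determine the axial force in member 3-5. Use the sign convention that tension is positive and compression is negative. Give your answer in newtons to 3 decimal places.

-25.853

N=7 nodes, M=11 members, R=3 reactions → 2N=14, M+R=14
member 0 (0-1): L=2.0089, (cx,cy)=(0.3290,0.9443)
member 1 (0-2): L=1.3260, (cx,cy)=(1.0000,0.0000)
member 2 (1-2): L=2.0102, (cx,cy)=(0.3308,-0.9437)
member 3 (1-3): L=1.4996, (cx,cy)=(0.9929,0.1187)
member 4 (2-3): L=2.2326, (cx,cy)=(0.3691,0.9294)
member 5 (2-4): L=1.5170, (cx,cy)=(1.0000,0.0000)
member 6 (3-4): L=2.1877, (cx,cy)=(0.3168,-0.9485)
member 7 (3-5): L=1.4751, (cx,cy)=(0.9986,0.0536)
member 8 (4-5): L=2.2909, (cx,cy)=(0.3405,0.9403)
member 9 (4-6): L=1.4570, (cx,cy)=(1.0000,0.0000)
member 10 (5-6): L=2.2579, (cx,cy)=(0.2998,-0.9540)
solve A·x = −loads:
  F[0-1] = -88.8855 N (compression)
  F[0-2] = +144.2571 N (tension)
  F[1-2] = +81.8106 N (tension)
  F[1-3] = -56.7122 N (compression)
  F[2-3] = +47.5098 N (tension)
  F[2-4] = +38.7767 N (tension)
  F[3-4] = -40.9157 N (compression)
  F[3-5] = -25.8527 N (compression)
  F[4-5] = +41.2747 N (tension)
  F[4-6] = +11.7623 N (tension)
  F[5-6] = -39.2290 N (compression)
  Rx@0 = -115.0100 N
  Ry@0 = +83.9360 N
  Ry@6 = +37.4240 N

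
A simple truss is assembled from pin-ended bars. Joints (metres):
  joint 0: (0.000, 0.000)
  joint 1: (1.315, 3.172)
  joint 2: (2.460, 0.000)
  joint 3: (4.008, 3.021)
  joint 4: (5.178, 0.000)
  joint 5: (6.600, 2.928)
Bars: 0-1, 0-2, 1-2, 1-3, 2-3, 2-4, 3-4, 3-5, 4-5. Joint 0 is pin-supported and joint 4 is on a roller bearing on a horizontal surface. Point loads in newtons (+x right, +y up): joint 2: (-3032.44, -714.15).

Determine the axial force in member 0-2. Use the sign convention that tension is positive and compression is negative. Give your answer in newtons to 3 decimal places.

N=6 nodes, M=9 members, R=3 reactions → 2N=12, M+R=12
member 0 (0-1): L=3.4338, (cx,cy)=(0.3830,0.9238)
member 1 (0-2): L=2.4600, (cx,cy)=(1.0000,0.0000)
member 2 (1-2): L=3.3723, (cx,cy)=(0.3395,-0.9406)
member 3 (1-3): L=2.6972, (cx,cy)=(0.9984,-0.0560)
member 4 (2-3): L=3.3945, (cx,cy)=(0.4560,0.8900)
member 5 (2-4): L=2.7180, (cx,cy)=(1.0000,0.0000)
member 6 (3-4): L=3.2397, (cx,cy)=(0.3611,-0.9325)
member 7 (3-5): L=2.5937, (cx,cy)=(0.9994,-0.0359)
member 8 (4-5): L=3.2550, (cx,cy)=(0.4369,0.8995)
solve A·x = −loads:
  F[0-1] = -405.8032 N (compression)
  F[0-2] = -2877.0334 N (compression)
  F[1-2] = +416.2304 N (tension)
  F[1-3] = -297.1945 N (compression)
  F[2-3] = +362.5373 N (tension)
  F[2-4] = +131.4007 N (tension)
  F[3-4] = -363.8397 N (compression)
  F[3-5] = -0.0000 N (compression)
  F[4-5] = +0.0000 N (tension)
  Rx@0 = +3032.4400 N
  Ry@0 = +374.8667 N
  Ry@4 = +339.2833 N

-2877.033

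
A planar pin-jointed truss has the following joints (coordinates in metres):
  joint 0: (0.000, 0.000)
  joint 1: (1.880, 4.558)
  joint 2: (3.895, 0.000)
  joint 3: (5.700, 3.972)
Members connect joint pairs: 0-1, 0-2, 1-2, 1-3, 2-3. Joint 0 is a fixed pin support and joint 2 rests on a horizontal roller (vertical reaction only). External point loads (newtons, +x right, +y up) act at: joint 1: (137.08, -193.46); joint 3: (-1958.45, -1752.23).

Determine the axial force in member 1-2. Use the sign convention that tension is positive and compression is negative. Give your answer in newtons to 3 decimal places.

1200.542

N=4 nodes, M=5 members, R=3 reactions → 2N=8, M+R=8
member 0 (0-1): L=4.9305, (cx,cy)=(0.3813,0.9245)
member 1 (0-2): L=3.8950, (cx,cy)=(1.0000,0.0000)
member 2 (1-2): L=4.9835, (cx,cy)=(0.4043,-0.9146)
member 3 (1-3): L=3.8647, (cx,cy)=(0.9884,-0.1516)
member 4 (2-3): L=4.3629, (cx,cy)=(0.4137,0.9104)
solve A·x = −loads:
  F[0-1] = -1216.7507 N (compression)
  F[0-2] = -1357.4222 N (compression)
  F[1-2] = +1200.5420 N (tension)
  F[1-3] = -1099.1541 N (compression)
  F[2-3] = -2107.7351 N (compression)
  Rx@0 = +1821.3700 N
  Ry@0 = +1124.8266 N
  Ry@2 = +820.8634 N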